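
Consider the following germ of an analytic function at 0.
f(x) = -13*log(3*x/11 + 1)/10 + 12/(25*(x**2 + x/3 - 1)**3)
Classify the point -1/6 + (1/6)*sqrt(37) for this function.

The point is a pole of order 3.

The denominator factor x**2 + x/3 - 1 vanishes at -1/6 + (1/6)*sqrt(37) and appears to the power 3; the numerator there equals 12/25, nonzero, and no other factor vanishes.
The branch terms are analytic at this point.
Hence a pole whose order is the multiplicity, 3.


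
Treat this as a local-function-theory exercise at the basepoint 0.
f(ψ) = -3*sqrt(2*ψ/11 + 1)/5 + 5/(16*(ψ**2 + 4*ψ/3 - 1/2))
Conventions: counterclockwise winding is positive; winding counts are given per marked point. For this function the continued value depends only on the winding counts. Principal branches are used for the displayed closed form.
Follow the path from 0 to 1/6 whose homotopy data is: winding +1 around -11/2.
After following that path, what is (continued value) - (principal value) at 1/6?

Continued minus principal equals (2/55)*sqrt(1122).

The rational part is single-valued and drops out of the difference; each branch term changes only by its own monodromy.
(-3/5)*sqrt(1 - ψ/(-11/2)): winding +1 is odd, the square root flips sign, contributing -2*(-3/5)*sqrt(1 - (1/6)/(-11/2)) = -2*(-3/5)*sqrt(34/33) = (2/55)*sqrt(1122).
Summing the contributions at ψ = 1/6 gives (2/55)*sqrt(1122).


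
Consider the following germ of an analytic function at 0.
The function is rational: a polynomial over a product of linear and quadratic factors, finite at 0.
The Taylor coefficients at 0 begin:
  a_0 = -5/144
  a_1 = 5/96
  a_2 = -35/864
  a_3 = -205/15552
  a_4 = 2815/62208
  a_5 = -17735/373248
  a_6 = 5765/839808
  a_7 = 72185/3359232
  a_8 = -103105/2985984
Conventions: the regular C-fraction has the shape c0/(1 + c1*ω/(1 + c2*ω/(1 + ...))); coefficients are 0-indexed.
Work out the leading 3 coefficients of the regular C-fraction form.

The regular C-fraction coefficients are [-5/144, 3/2, -13/18].

Taylor coefficients (read off): a_0 = -5/144, a_1 = 5/96, a_2 = -35/864.
c0 = a_0 = -5/144. Peel one level at a time: if S = 1 + c*ω/S' with S'(0) = 1, then c is the ω-coefficient of S and S' = c*ω/(S - 1).
S_1 = c0/f = 1 + (3/2)*ω + (13/12)*ω^2 + ...; c1 = 3/2.
S_2 = c1*ω/(S_1 - 1) = 1 + (-13/18)*ω + ...; c2 = -13/18.


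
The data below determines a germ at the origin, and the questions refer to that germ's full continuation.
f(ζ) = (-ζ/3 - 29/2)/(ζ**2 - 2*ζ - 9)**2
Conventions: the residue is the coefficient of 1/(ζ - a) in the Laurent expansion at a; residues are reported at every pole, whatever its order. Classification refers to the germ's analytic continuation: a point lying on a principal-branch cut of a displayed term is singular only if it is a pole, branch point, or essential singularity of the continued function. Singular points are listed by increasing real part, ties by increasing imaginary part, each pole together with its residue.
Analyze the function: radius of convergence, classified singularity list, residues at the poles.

Radius of convergence at 0: -1 + sqrt(10).
At 1 - sqrt(10): a pole of order 2; residue -(89/2400)*sqrt(10).
At 1 + sqrt(10): a pole of order 2; residue (89/2400)*sqrt(10).

Denominator factor (ζ**2 - 2*ζ - 9)^2: discriminant 40, real irrational roots 1 + sqrt(10) and 1 - sqrt(10); poles of order 2, moduli 1 + sqrt(10) and -1 + sqrt(10).
The radius of convergence is the smallest modulus among the singular points: -1 + sqrt(10).
The factor ζ**2 - 2*ζ - 9 splits as (ζ - a)(ζ - a') with a = 1 - sqrt(10), a' = 1 + sqrt(10). At the order-2 pole a set g(ζ) = (ζ - a)^2*f(ζ) = [-ζ/3 - 29/2] / (ζ - a')^2.
Order-2 pole: residue = g'(a); g'(1 - sqrt(10)) = -(89/2400)*sqrt(10), so the residue is -(89/2400)*sqrt(10).
The factor ζ**2 - 2*ζ - 9 splits as (ζ - a)(ζ - a') with a = 1 + sqrt(10), a' = 1 - sqrt(10). At the order-2 pole a set g(ζ) = (ζ - a)^2*f(ζ) = [-ζ/3 - 29/2] / (ζ - a')^2.
Order-2 pole: residue = g'(a); g'(1 + sqrt(10)) = (89/2400)*sqrt(10), so the residue is (89/2400)*sqrt(10).
List the singular points by increasing real part (a conjugate pair: the negative imaginary part first).


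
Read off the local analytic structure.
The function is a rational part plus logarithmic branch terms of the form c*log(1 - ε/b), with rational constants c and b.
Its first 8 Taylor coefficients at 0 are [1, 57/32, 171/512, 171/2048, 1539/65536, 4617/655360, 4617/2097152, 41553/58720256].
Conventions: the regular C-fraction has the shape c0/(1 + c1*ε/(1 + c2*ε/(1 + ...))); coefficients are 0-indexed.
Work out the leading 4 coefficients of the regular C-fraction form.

The regular C-fraction coefficients are [1, -57/32, 51/32, 1/136].

Taylor coefficients (read off): a_0 = 1, a_1 = 57/32, a_2 = 171/512, a_3 = 171/2048.
c0 = a_0 = 1. Peel one level at a time: if S = 1 + c*ε/S' with S'(0) = 1, then c is the ε-coefficient of S and S' = c*ε/(S - 1).
S_1 = c0/f = 1 + (-57/32)*ε + (2907/1024)*ε^2 + ...; c1 = -57/32.
S_2 = c1*ε/(S_1 - 1) = 1 + (51/32)*ε + (-3/256)*ε^2 + ...; c2 = 51/32.
S_3 = c2*ε/(S_2 - 1) = 1 + (1/136)*ε + ...; c3 = 1/136.


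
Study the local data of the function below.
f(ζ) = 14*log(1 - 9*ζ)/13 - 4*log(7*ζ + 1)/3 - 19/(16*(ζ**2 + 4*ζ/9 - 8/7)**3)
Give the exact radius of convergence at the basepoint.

The radius of convergence is 1/9.

Denominator factor (ζ**2 + 4*ζ/9 - 8/7)^3: discriminant 2704/567, real irrational roots -2/9 + (26/63)*sqrt(7) and -2/9 - (26/63)*sqrt(7); poles of order 3, moduli -2/9 + (26/63)*sqrt(7) and 2/9 + (26/63)*sqrt(7).
Branch term (-4/3)*log(1 - ζ/(-1/7)): its argument vanishes at ζ = -1/7, a logarithmic branch point, modulus 1/7.
Branch term (14/13)*log(1 - ζ/(1/9)): its argument vanishes at ζ = 1/9, a logarithmic branch point, modulus 1/9.
The radius of convergence is the smallest modulus among the singular points: 1/9.


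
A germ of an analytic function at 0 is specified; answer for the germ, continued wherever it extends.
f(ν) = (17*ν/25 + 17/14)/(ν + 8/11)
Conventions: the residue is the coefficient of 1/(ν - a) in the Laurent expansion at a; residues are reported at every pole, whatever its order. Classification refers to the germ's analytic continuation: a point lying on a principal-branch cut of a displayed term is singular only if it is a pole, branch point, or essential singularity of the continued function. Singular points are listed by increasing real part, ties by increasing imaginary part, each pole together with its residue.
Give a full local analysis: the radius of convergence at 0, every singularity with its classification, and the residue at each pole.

Denominator factor (ν + 8/11): pole of order 1 at -8/11, modulus 8/11.
The radius of convergence is the smallest modulus among the singular points: 8/11.
At the order-1 pole -8/11 set g(ν) = (ν - (-8/11))*f(ν) = 17*ν/25 + 17/14.
Simple pole: residue = g(a) at a = -8/11, which is 2771/3850.

Radius of convergence at 0: 8/11.
At -8/11: a pole of order 1; residue 2771/3850.


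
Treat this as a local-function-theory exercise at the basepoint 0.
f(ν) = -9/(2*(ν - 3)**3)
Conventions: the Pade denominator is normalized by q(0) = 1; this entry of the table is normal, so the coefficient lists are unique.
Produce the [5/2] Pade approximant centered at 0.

Taylor coefficients needed (expand at 0): a_0 = 1/6, a_1 = 1/6, a_2 = 1/9, a_3 = 5/81, a_4 = 5/162, a_5 = 7/486, a_6 = 14/2187, a_7 = 2/729.
Write the denominator as Q(ν) = 1 + q1*ν + q2*ν^2. Requiring Q*f - P = O(ν^8) with deg P <= 5 kills the coefficients of ν^6..ν^7 in Q*f:
  ν^6: a_6 + q1*a_5 + q2*a_4 = 0, i.e. 14/2187 + (7/486)*q1 + (5/162)*q2 = 0.
  ν^7: a_7 + q1*a_6 + q2*a_5 = 0, i.e. 2/729 + (14/2187)*q1 + (7/486)*q2 = 0.
Solving this linear system: q1 = -16/21, q2 = 4/27.
The numerator is Q*f truncated at degree 5: P0 = a_0 = 1/6; P1 = a_1 + q1*a_0 = 5/126; P2 = a_2 + q1*a_1 + q2*a_0 = 5/567; P3 = a_3 + q1*a_2 + q2*a_1 = 1/567; P4 = a_4 + q1*a_3 + q2*a_2 = 1/3402; P5 = a_5 + q1*a_4 + q2*a_3 = 1/30618.

The Pade approximant has numerator coefficients [1/6, 5/126, 5/567, 1/567, 1/3402, 1/30618]; denominator coefficients [1, -16/21, 4/27].


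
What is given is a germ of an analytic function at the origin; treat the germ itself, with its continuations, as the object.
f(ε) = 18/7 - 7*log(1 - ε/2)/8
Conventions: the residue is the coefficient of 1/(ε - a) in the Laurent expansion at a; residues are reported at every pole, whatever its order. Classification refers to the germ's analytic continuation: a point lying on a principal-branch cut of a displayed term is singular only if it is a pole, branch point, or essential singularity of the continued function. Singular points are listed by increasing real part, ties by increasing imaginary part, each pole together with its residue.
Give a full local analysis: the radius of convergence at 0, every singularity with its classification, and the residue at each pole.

Branch term (-7/8)*log(1 - ε/(2)): its argument vanishes at ε = 2, a logarithmic branch point, modulus 2.
The radius of convergence is the smallest modulus among the singular points: 2.

Radius of convergence at 0: 2.
At 2: a logarithmic branch point.


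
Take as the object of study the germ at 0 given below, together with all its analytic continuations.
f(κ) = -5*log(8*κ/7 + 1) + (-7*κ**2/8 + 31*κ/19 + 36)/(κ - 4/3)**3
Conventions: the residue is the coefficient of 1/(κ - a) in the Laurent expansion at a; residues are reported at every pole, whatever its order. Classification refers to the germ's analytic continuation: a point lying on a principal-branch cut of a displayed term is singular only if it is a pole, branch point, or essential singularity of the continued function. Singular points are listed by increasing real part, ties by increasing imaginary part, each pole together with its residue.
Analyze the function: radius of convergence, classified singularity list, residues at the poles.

Denominator factor (κ - 4/3)^3: pole of order 3 at 4/3, modulus 4/3.
Branch term (-5)*log(1 - κ/(-7/8)): its argument vanishes at κ = -7/8, a logarithmic branch point, modulus 7/8.
The radius of convergence is the smallest modulus among the singular points: 7/8.
The branch term is analytic at 4/3 and contributes nothing to the residue; only the rational part matters.
At the order-3 pole 4/3 set g(κ) = (κ - (4/3))^3*(rational part) = -7*κ**2/8 + 31*κ/19 + 36.
Order-3 pole: residue = g''(a)/2; g''(4/3) = -7/4, so the residue is -7/8.
List the singular points by increasing real part (a conjugate pair: the negative imaginary part first).

Radius of convergence at 0: 7/8.
At -7/8: a logarithmic branch point.
At 4/3: a pole of order 3; residue -7/8.


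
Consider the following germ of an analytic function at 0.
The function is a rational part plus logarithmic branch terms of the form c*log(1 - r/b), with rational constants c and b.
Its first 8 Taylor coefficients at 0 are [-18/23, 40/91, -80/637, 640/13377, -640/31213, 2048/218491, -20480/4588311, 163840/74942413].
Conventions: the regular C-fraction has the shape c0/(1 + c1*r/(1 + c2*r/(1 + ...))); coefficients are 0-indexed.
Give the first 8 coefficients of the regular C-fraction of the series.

The regular C-fraction coefficients are [-18/23, 460/819, -226/819, -78/791, 304/791, 113/1995, 457/1995, 2052/22393].

Taylor coefficients (read off): a_0 = -18/23, a_1 = 40/91, a_2 = -80/637, a_3 = 640/13377, a_4 = -640/31213, a_5 = 2048/218491, a_6 = -20480/4588311, a_7 = 163840/74942413.
c0 = a_0 = -18/23. Peel one level at a time: if S = 1 + c*r/S' with S'(0) = 1, then c is the r-coefficient of S and S' = c*r/(S - 1).
S_1 = c0/f = 1 + (460/819)*r + (103960/670761)*r^2 + ...; c1 = 460/819.
S_2 = c1*r/(S_1 - 1) = 1 + (-226/819)*r + (-4/147)*r^2 + ...; c2 = -226/819.
S_3 = c2*r/(S_2 - 1) = 1 + (-78/791)*r + (23712/625681)*r^2 + ...; c3 = -78/791.
S_4 = c3*r/(S_3 - 1) = 1 + (304/791)*r + (-16/735)*r^2 + ...; c4 = 304/791.
S_5 = c4*r/(S_4 - 1) = 1 + (113/1995)*r + (-51641/3980025)*r^2 + ...; c5 = 113/1995.
S_6 = c5*r/(S_5 - 1) = 1 + (457/1995)*r + (-36/1715)*r^2 + ...; c6 = 457/1995.
S_7 = c6*r/(S_6 - 1) = 1 + (2052/22393)*r + ...; c7 = 2052/22393.


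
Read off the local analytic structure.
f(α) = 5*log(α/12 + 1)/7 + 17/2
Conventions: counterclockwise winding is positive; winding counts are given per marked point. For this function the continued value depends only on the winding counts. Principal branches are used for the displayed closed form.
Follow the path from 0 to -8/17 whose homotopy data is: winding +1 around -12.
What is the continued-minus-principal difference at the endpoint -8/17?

Continued minus principal equals (10/7)*pi*i.

The rational part is single-valued and drops out of the difference; each branch term changes only by its own monodromy.
(5/7)*log(1 - α/(-12)): each positive loop around -12 adds 2*pi*i to the log, so winding +1 contributes (5/7)*(1)*2*pi*i = (10/7)*pi*i.
Summing the contributions at α = -8/17 gives (10/7)*pi*i.


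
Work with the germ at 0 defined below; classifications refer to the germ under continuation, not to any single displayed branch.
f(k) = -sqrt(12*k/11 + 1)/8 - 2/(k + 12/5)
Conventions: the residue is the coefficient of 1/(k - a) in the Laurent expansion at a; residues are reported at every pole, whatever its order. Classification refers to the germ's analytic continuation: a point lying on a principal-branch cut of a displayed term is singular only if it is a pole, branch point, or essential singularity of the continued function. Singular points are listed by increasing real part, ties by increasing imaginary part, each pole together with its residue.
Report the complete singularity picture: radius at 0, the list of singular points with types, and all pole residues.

Denominator factor (k + 12/5): pole of order 1 at -12/5, modulus 12/5.
Branch term (-1/8)*sqrt(1 - k/(-11/12)): its argument vanishes at k = -11/12, a square-root branch point, modulus 11/12.
The radius of convergence is the smallest modulus among the singular points: 11/12.
The branch term is analytic at -12/5 and contributes nothing to the residue; only the rational part matters.
At the order-1 pole -12/5 set g(k) = (k - (-12/5))*(rational part) = -2.
Simple pole: residue = g(a) at a = -12/5, which is -2.
List the singular points by increasing real part (a conjugate pair: the negative imaginary part first).

Radius of convergence at 0: 11/12.
At -12/5: a pole of order 1; residue -2.
At -11/12: an algebraic (square-root) branch point.


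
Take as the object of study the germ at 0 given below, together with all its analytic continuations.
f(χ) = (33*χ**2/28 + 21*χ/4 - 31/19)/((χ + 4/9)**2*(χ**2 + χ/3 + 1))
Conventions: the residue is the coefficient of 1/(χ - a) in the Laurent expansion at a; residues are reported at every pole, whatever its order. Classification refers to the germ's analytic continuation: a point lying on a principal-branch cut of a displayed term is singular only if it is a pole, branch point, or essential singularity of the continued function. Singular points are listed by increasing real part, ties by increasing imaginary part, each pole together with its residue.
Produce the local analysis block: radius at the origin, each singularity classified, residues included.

Radius of convergence at 0: 4/9.
At -4/9: a pole of order 2; residue 1631097/768740.
At (-1/6) - ((1/6)*sqrt(35))*i: a pole of order 1; residue (-1631097/1537480) + ((24558633/53811800)*sqrt(35))*i.
At (-1/6) + ((1/6)*sqrt(35))*i: a pole of order 1; residue (-1631097/1537480) - ((24558633/53811800)*sqrt(35))*i.

Denominator factor (χ**2 + χ/3 + 1): discriminant -35/9, complex-conjugate roots (-1/6) + ((1/6)*sqrt(35))*i and (-1/6) - ((1/6)*sqrt(35))*i; poles of order 1, moduli 1 and 1.
Denominator factor (χ + 4/9)^2: pole of order 2 at -4/9, modulus 4/9.
The radius of convergence is the smallest modulus among the singular points: 4/9.
At the order-2 pole -4/9 set g(χ) = (χ - (-4/9))^2*f(χ) = (33*χ**2/28 + 21*χ/4 - 31/19)/(χ**2 + χ/3 + 1).
Order-2 pole: residue = g'(a); g'(-4/9) = 1631097/768740, so the residue is 1631097/768740.
The factor χ**2 + χ/3 + 1 splits as (χ - a)(χ - a') with a = (-1/6) - ((1/6)*sqrt(35))*i, a' = (-1/6) + ((1/6)*sqrt(35))*i. At the order-1 pole a set g(χ) = (χ - a)*f(χ) = [(33*χ**2/28 + 21*χ/4 - 31/19)/(χ + 4/9)**2] / (χ - a').
Simple pole: residue = g(a) at a = (-1/6) - ((1/6)*sqrt(35))*i, which is (-1631097/1537480) + ((24558633/53811800)*sqrt(35))*i.
The factor χ**2 + χ/3 + 1 splits as (χ - a)(χ - a') with a = (-1/6) + ((1/6)*sqrt(35))*i, a' = (-1/6) - ((1/6)*sqrt(35))*i. At the order-1 pole a set g(χ) = (χ - a)*f(χ) = [(33*χ**2/28 + 21*χ/4 - 31/19)/(χ + 4/9)**2] / (χ - a').
Simple pole: residue = g(a) at a = (-1/6) + ((1/6)*sqrt(35))*i, which is (-1631097/1537480) - ((24558633/53811800)*sqrt(35))*i.
List the singular points by increasing real part (a conjugate pair: the negative imaginary part first).


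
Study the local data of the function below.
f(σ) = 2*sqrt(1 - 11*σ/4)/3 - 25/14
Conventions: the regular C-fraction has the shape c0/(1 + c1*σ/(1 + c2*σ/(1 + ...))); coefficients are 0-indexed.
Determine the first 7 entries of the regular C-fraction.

The regular C-fraction coefficients are [-47/42, -77/94, 99/752, 517/144, -715/144, -99/1040, -1331/1040].

Taylor coefficients (expand at 0): a_0 = -47/42, a_1 = -11/12, a_2 = -121/192, a_3 = -1331/1536, a_4 = -73205/49152, a_5 = -1127357/393216, a_6 = -12400927/2097152.
c0 = a_0 = -47/42. Peel one level at a time: if S = 1 + c*σ/S' with S'(0) = 1, then c is the σ-coefficient of S and S' = c*σ/(S - 1).
S_1 = c0/f = 1 + (-77/94)*σ + (7623/70688)*σ^2 + ...; c1 = -77/94.
S_2 = c1*σ/(S_1 - 1) = 1 + (99/752)*σ + (-121/256)*σ^2 + ...; c2 = 99/752.
S_3 = c2*σ/(S_2 - 1) = 1 + (517/144)*σ + (369655/20736)*σ^2 + ...; c3 = 517/144.
S_4 = c3*σ/(S_3 - 1) = 1 + (-715/144)*σ + (-121/256)*σ^2 + ...; c4 = -715/144.
S_5 = c4*σ/(S_4 - 1) = 1 + (-99/1040)*σ + (-131769/1081600)*σ^2 + ...; c5 = -99/1040.
S_6 = c5*σ/(S_5 - 1) = 1 + (-1331/1040)*σ + ...; c6 = -1331/1040.


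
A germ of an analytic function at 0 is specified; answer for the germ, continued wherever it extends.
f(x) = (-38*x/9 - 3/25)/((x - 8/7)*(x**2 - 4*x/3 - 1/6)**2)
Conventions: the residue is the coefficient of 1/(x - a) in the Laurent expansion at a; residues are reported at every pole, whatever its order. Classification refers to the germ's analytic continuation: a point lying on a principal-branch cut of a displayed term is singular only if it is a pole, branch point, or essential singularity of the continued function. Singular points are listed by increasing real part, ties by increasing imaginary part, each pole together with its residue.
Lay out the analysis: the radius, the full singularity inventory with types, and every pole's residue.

Denominator factor (x - 8/7): pole of order 1 at 8/7, modulus 8/7.
Denominator factor (x**2 - 4*x/3 - 1/6)^2: discriminant 22/9, real irrational roots 2/3 + (1/6)*sqrt(22) and 2/3 - (1/6)*sqrt(22); poles of order 2, moduli 2/3 + (1/6)*sqrt(22) and -2/3 + (1/6)*sqrt(22).
The radius of convergence is the smallest modulus among the singular points: -2/3 + (1/6)*sqrt(22).
The factor x**2 - 4*x/3 - 1/6 splits as (x - a)(x - a') with a = 2/3 - (1/6)*sqrt(22), a' = 2/3 + (1/6)*sqrt(22). At the order-2 pole a set g(x) = (x - a)^2*f(x) = [(-38*x/9 - 3/25)/(x - 8/7)] / (x - a')^2.
Order-2 pole: residue = g'(a); g'(2/3 - (1/6)*sqrt(22)) = 5343254/319225 - (25713191/7725245)*sqrt(22), so the residue is 5343254/319225 - (25713191/7725245)*sqrt(22).
At the order-1 pole 8/7 set g(x) = (x - (8/7))*f(x) = (-38*x/9 - 3/25)/(x**2 - 4*x/3 - 1/6)**2.
Simple pole: residue = g(a) at a = 8/7, which is -10686508/319225.
The factor x**2 - 4*x/3 - 1/6 splits as (x - a)(x - a') with a = 2/3 + (1/6)*sqrt(22), a' = 2/3 - (1/6)*sqrt(22). At the order-2 pole a set g(x) = (x - a)^2*f(x) = [(-38*x/9 - 3/25)/(x - 8/7)] / (x - a')^2.
Order-2 pole: residue = g'(a); g'(2/3 + (1/6)*sqrt(22)) = 5343254/319225 + (25713191/7725245)*sqrt(22), so the residue is 5343254/319225 + (25713191/7725245)*sqrt(22).
List the singular points by increasing real part (a conjugate pair: the negative imaginary part first).

Radius of convergence at 0: -2/3 + (1/6)*sqrt(22).
At 2/3 - (1/6)*sqrt(22): a pole of order 2; residue 5343254/319225 - (25713191/7725245)*sqrt(22).
At 8/7: a pole of order 1; residue -10686508/319225.
At 2/3 + (1/6)*sqrt(22): a pole of order 2; residue 5343254/319225 + (25713191/7725245)*sqrt(22).


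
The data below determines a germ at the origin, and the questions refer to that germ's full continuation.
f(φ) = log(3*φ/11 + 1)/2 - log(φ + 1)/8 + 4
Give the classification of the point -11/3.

The term (1/2)*log(1 - φ/(-11/3)) has argument 1 - -11/3/(-11/3) = 0 at -11/3: a logarithmic (infinitely-sheeted) branch point; the remaining terms are analytic or single-valued there.

The point is a logarithmic branch point.


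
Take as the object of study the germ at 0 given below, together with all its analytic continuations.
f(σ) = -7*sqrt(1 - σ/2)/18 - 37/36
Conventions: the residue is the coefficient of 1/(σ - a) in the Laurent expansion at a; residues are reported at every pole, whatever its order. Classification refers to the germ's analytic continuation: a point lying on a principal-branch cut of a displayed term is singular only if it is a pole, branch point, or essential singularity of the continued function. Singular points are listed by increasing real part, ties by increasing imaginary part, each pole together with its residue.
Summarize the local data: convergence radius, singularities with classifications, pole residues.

Radius of convergence at 0: 2.
At 2: an algebraic (square-root) branch point.

Branch term (-7/18)*sqrt(1 - σ/(2)): its argument vanishes at σ = 2, a square-root branch point, modulus 2.
The radius of convergence is the smallest modulus among the singular points: 2.


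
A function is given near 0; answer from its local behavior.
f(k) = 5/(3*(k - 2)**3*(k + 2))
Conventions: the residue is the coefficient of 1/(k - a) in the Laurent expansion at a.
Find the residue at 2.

The residue is 5/192.

At the order-3 pole 2 set g(k) = (k - (2))^3*f(k) = 5/(3*(k + 2)).
Order-3 pole: residue = g''(a)/2; g''(2) = 5/96, so the residue is 5/192.


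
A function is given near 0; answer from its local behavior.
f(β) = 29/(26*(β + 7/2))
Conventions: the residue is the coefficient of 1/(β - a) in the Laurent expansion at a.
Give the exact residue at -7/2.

The residue is 29/26.

At the order-1 pole -7/2 set g(β) = (β - (-7/2))*f(β) = 29/26.
Simple pole: residue = g(a) at a = -7/2, which is 29/26.


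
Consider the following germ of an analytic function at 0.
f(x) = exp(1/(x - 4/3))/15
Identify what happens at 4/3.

The exponent 1/(x - (4/3)) has a pole at 4/3, so exp(1/(x - (4/3))) takes every nonzero value near it: an essential singularity (not a pole of any order).

The point is an essential singularity.


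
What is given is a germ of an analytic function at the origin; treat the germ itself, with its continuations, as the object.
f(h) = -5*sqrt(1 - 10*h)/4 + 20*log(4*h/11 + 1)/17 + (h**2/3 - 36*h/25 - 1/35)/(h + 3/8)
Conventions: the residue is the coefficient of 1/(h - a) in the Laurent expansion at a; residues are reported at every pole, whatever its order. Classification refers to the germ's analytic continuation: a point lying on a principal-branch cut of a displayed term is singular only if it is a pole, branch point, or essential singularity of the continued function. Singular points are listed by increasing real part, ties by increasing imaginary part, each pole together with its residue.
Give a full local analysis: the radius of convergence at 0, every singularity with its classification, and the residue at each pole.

Radius of convergence at 0: 1/10.
At -11/4: a logarithmic branch point.
At -3/8: a pole of order 1; residue 6253/11200.
At 1/10: an algebraic (square-root) branch point.

Denominator factor (h + 3/8): pole of order 1 at -3/8, modulus 3/8.
Branch term (20/17)*log(1 - h/(-11/4)): its argument vanishes at h = -11/4, a logarithmic branch point, modulus 11/4.
Branch term (-5/4)*sqrt(1 - h/(1/10)): its argument vanishes at h = 1/10, a square-root branch point, modulus 1/10.
The radius of convergence is the smallest modulus among the singular points: 1/10.
The branch terms are analytic at -3/8 and contribute nothing to the residue; only the rational part matters.
At the order-1 pole -3/8 set g(h) = (h - (-3/8))*(rational part) = h**2/3 - 36*h/25 - 1/35.
Simple pole: residue = g(a) at a = -3/8, which is 6253/11200.
List the singular points by increasing real part (a conjugate pair: the negative imaginary part first).


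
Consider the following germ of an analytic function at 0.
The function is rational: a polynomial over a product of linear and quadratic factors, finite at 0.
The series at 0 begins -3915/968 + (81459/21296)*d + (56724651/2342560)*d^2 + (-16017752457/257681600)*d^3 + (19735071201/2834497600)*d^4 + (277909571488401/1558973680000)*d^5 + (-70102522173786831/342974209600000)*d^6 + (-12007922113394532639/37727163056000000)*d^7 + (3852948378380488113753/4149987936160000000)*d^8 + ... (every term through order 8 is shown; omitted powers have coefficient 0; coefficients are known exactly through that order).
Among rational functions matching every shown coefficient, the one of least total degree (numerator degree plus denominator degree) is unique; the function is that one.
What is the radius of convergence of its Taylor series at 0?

The radius of convergence is 2/3.

No rational of total degree below 7 reproduces all 9 coefficients; solving the [1/6] Pade equations on them gives f(d) = (-31*d/12 - 29/30)/((d + 11/10)**2*(d**2 + 2*d/5 + 4/9)**2), whose expansion matches every shown term.
Denominator factor (d**2 + 2*d/5 + 4/9)^2: discriminant -364/225, complex-conjugate roots (-1/5) + ((1/15)*sqrt(91))*i and (-1/5) - ((1/15)*sqrt(91))*i; poles of order 2, moduli 2/3 and 2/3.
Denominator factor (d + 11/10)^2: pole of order 2 at -11/10, modulus 11/10.
The radius of convergence is the smallest modulus among the singular points: 2/3.


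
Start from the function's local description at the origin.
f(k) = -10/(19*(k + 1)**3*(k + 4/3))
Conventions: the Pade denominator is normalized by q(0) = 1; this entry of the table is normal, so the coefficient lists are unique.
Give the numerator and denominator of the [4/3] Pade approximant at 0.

The Pade approximant has numerator coefficients [-15/38, 15615/75829, -7155/75829, 405/11666, -1215/151658]; denominator coefficients [1, 51537/15964, 56397/15964, 21067/15964].

Taylor coefficients needed (expand at 0): a_0 = -15/38, a_1 = 225/152, a_2 = -2115/608, a_3 = 15945/2432, a_4 = -105435/9728, a_5 = 638865/38912, a_6 = -3636915/155648, a_7 = 19758105/622592.
Write the denominator as Q(k) = 1 + q1*k + q2*k^2 + q3*k^3. Requiring Q*f - P = O(k^8) with deg P <= 4 kills the coefficients of k^5..k^7 in Q*f:
  k^5: a_5 + q1*a_4 + q2*a_3 + q3*a_2 = 0, i.e. 638865/38912 + (-105435/9728)*q1 + (15945/2432)*q2 + (-2115/608)*q3 = 0.
  k^6: a_6 + q1*a_5 + q2*a_4 + q3*a_3 = 0, i.e. -3636915/155648 + (638865/38912)*q1 + (-105435/9728)*q2 + (15945/2432)*q3 = 0.
  k^7: a_7 + q1*a_6 + q2*a_5 + q3*a_4 = 0, i.e. 19758105/622592 + (-3636915/155648)*q1 + (638865/38912)*q2 + (-105435/9728)*q3 = 0.
Solving this linear system: q1 = 51537/15964, q2 = 56397/15964, q3 = 21067/15964.
The numerator is Q*f truncated at degree 4: P0 = a_0 = -15/38; P1 = a_1 + q1*a_0 = 15615/75829; P2 = a_2 + q1*a_1 + q2*a_0 = -7155/75829; P3 = a_3 + q1*a_2 + q2*a_1 + q3*a_0 = 405/11666; P4 = a_4 + q1*a_3 + q2*a_2 + q3*a_1 = -1215/151658.


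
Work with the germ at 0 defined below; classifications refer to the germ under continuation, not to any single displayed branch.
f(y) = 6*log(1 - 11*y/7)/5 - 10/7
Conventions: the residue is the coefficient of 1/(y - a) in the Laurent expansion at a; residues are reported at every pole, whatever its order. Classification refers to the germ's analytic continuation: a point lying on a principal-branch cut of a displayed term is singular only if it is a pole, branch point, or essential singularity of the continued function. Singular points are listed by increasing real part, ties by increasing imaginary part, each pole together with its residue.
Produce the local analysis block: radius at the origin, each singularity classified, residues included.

Branch term (6/5)*log(1 - y/(7/11)): its argument vanishes at y = 7/11, a logarithmic branch point, modulus 7/11.
The radius of convergence is the smallest modulus among the singular points: 7/11.

Radius of convergence at 0: 7/11.
At 7/11: a logarithmic branch point.


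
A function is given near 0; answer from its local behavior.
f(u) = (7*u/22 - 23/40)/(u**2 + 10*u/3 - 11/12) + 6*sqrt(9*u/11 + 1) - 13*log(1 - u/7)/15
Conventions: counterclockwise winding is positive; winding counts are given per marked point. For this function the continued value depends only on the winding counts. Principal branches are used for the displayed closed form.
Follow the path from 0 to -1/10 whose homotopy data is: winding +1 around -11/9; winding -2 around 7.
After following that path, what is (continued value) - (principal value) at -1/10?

Continued minus principal equals (-(6/55)*sqrt(11110)) + ((52/15)*pi)*i.

The rational part is single-valued and drops out of the difference; each branch term changes only by its own monodromy.
(6)*sqrt(1 - u/(-11/9)): winding +1 is odd, the square root flips sign, contributing -2*(6)*sqrt(1 - (-1/10)/(-11/9)) = -2*(6)*sqrt(101/110) = -(6/55)*sqrt(11110).
(-13/15)*log(1 - u/(7)): each positive loop around 7 adds 2*pi*i to the log, so winding -2 contributes (-13/15)*(-2)*2*pi*i = (52/15)*pi*i.
Summing the contributions at u = -1/10 gives (-(6/55)*sqrt(11110)) + ((52/15)*pi)*i.


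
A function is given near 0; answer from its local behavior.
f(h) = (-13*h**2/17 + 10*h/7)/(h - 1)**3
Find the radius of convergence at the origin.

Denominator factor (h - 1)^3: pole of order 3 at 1, modulus 1.
The radius of convergence is the smallest modulus among the singular points: 1.

The radius of convergence is 1.


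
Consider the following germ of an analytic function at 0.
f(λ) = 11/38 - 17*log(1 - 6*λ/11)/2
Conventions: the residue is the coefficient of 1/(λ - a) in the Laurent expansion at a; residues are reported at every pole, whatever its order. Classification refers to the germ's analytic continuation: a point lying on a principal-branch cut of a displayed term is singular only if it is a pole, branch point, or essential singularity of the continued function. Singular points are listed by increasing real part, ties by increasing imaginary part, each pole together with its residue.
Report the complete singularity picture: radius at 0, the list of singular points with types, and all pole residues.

Branch term (-17/2)*log(1 - λ/(11/6)): its argument vanishes at λ = 11/6, a logarithmic branch point, modulus 11/6.
The radius of convergence is the smallest modulus among the singular points: 11/6.

Radius of convergence at 0: 11/6.
At 11/6: a logarithmic branch point.


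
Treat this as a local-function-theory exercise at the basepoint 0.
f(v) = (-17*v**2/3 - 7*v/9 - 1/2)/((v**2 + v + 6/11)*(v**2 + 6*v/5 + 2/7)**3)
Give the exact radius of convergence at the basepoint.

The radius of convergence is 3/5 - (1/35)*sqrt(91).

Denominator factor (v**2 + v + 6/11): discriminant -13/11, complex-conjugate roots (-1/2) + ((1/22)*sqrt(143))*i and (-1/2) - ((1/22)*sqrt(143))*i; poles of order 1, moduli (1/11)*sqrt(66) and (1/11)*sqrt(66).
Denominator factor (v**2 + 6*v/5 + 2/7)^3: discriminant 52/175, real irrational roots -3/5 + (1/35)*sqrt(91) and -3/5 - (1/35)*sqrt(91); poles of order 3, moduli 3/5 - (1/35)*sqrt(91) and 3/5 + (1/35)*sqrt(91).
The radius of convergence is the smallest modulus among the singular points: 3/5 - (1/35)*sqrt(91).


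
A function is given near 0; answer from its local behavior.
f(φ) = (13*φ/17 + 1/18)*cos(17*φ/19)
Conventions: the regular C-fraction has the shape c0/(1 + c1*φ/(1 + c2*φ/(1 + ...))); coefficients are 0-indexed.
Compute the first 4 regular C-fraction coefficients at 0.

The regular C-fraction coefficients are [1/18, -234/17, 39617353/2872116, -4913/168948].

Taylor coefficients (expand at 0): a_0 = 1/18, a_1 = 13/17, a_2 = -289/12996, a_3 = -221/722.
c0 = a_0 = 1/18. Peel one level at a time: if S = 1 + c*φ/S' with S'(0) = 1, then c is the φ-coefficient of S and S' = c*φ/(S - 1).
S_1 = c0/f = 1 + (-234/17)*φ + (39617353/208658)*φ^2 + ...; c1 = -234/17.
S_2 = c1*φ/(S_1 - 1) = 1 + (39617353/2872116)*φ + (11449415017/28543426704)*φ^2 + ...; c2 = 39617353/2872116.
S_3 = c2*φ/(S_2 - 1) = 1 + (-4913/168948)*φ + ...; c3 = -4913/168948.


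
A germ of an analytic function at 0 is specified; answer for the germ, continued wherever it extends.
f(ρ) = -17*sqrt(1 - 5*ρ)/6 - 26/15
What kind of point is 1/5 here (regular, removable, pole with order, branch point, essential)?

The point is an algebraic (square-root) branch point.

The term (-17/6)*sqrt(1 - ρ/(1/5)) has argument 1 - 1/5/(1/5) = 0 at 1/5: a square-root (algebraic, two-sheeted) branch point; the remaining terms are analytic or single-valued there.


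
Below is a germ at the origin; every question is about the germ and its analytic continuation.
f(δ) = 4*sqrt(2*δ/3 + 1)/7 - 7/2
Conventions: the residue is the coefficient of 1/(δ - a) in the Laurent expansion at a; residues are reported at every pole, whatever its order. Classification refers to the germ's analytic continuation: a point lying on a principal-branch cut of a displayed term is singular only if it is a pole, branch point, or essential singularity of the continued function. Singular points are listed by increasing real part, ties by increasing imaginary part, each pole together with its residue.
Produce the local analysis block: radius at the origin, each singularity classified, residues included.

Radius of convergence at 0: 3/2.
At -3/2: an algebraic (square-root) branch point.

Branch term (4/7)*sqrt(1 - δ/(-3/2)): its argument vanishes at δ = -3/2, a square-root branch point, modulus 3/2.
The radius of convergence is the smallest modulus among the singular points: 3/2.


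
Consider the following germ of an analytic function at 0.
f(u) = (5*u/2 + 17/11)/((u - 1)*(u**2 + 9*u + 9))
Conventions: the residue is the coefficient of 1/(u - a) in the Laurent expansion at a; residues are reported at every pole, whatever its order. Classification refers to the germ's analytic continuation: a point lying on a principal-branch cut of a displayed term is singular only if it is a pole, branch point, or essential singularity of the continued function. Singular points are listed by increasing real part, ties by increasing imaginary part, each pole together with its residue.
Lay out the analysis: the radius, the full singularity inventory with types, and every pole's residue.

Denominator factor (u - 1): pole of order 1 at 1, modulus 1.
Denominator factor (u**2 + 9*u + 9): discriminant 45, real irrational roots -9/2 + (3/2)*sqrt(5) and -9/2 - (3/2)*sqrt(5); poles of order 1, moduli 9/2 - (3/2)*sqrt(5) and 9/2 + (3/2)*sqrt(5).
The radius of convergence is the smallest modulus among the singular points: 1.
The factor u**2 + 9*u + 9 splits as (u - a)(u - a') with a = -9/2 - (3/2)*sqrt(5), a' = -9/2 + (3/2)*sqrt(5). At the order-1 pole a set g(u) = (u - a)*f(u) = [(5*u/2 + 17/11)/(u - 1)] / (u - a').
Simple pole: residue = g(a) at a = -9/2 - (3/2)*sqrt(5), which is -89/836 - (101/1140)*sqrt(5).
The factor u**2 + 9*u + 9 splits as (u - a)(u - a') with a = -9/2 + (3/2)*sqrt(5), a' = -9/2 - (3/2)*sqrt(5). At the order-1 pole a set g(u) = (u - a)*f(u) = [(5*u/2 + 17/11)/(u - 1)] / (u - a').
Simple pole: residue = g(a) at a = -9/2 + (3/2)*sqrt(5), which is -89/836 + (101/1140)*sqrt(5).
At the order-1 pole 1 set g(u) = (u - (1))*f(u) = (5*u/2 + 17/11)/(u**2 + 9*u + 9).
Simple pole: residue = g(a) at a = 1, which is 89/418.
List the singular points by increasing real part (a conjugate pair: the negative imaginary part first).

Radius of convergence at 0: 1.
At -9/2 - (3/2)*sqrt(5): a pole of order 1; residue -89/836 - (101/1140)*sqrt(5).
At -9/2 + (3/2)*sqrt(5): a pole of order 1; residue -89/836 + (101/1140)*sqrt(5).
At 1: a pole of order 1; residue 89/418.


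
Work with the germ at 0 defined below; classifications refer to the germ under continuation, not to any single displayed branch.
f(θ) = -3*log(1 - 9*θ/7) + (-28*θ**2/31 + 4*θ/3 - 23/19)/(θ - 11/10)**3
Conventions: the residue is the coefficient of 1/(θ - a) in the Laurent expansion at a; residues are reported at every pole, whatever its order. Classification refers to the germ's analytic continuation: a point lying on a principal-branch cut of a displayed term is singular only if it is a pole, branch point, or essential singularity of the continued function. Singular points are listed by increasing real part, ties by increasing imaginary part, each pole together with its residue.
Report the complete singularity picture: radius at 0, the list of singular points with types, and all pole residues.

Radius of convergence at 0: 7/9.
At 7/9: a logarithmic branch point.
At 11/10: a pole of order 3; residue -28/31.

Denominator factor (θ - 11/10)^3: pole of order 3 at 11/10, modulus 11/10.
Branch term (-3)*log(1 - θ/(7/9)): its argument vanishes at θ = 7/9, a logarithmic branch point, modulus 7/9.
The radius of convergence is the smallest modulus among the singular points: 7/9.
The branch term is analytic at 11/10 and contributes nothing to the residue; only the rational part matters.
At the order-3 pole 11/10 set g(θ) = (θ - (11/10))^3*(rational part) = -28*θ**2/31 + 4*θ/3 - 23/19.
Order-3 pole: residue = g''(a)/2; g''(11/10) = -56/31, so the residue is -28/31.
List the singular points by increasing real part (a conjugate pair: the negative imaginary part first).


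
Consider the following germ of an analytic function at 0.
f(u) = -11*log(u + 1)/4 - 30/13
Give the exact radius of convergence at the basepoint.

Branch term (-11/4)*log(1 - u/(-1)): its argument vanishes at u = -1, a logarithmic branch point, modulus 1.
The radius of convergence is the smallest modulus among the singular points: 1.

The radius of convergence is 1.


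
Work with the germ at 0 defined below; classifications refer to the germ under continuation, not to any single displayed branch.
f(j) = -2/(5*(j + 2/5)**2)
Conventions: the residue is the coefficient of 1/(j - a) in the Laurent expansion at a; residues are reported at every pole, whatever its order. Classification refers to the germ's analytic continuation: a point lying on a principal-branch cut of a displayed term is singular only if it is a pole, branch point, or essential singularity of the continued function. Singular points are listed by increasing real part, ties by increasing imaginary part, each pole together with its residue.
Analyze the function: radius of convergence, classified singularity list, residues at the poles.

Denominator factor (j + 2/5)^2: pole of order 2 at -2/5, modulus 2/5.
The radius of convergence is the smallest modulus among the singular points: 2/5.
At the order-2 pole -2/5 set g(j) = (j - (-2/5))^2*f(j) = -2/5.
Order-2 pole: residue = g'(a); g'(-2/5) = 0, so the residue is 0.

Radius of convergence at 0: 2/5.
At -2/5: a pole of order 2; residue 0.


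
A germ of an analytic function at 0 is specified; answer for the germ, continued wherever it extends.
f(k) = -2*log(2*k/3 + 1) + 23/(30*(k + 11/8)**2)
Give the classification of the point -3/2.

The term (-2)*log(1 - k/(-3/2)) has argument 1 - -3/2/(-3/2) = 0 at -3/2: a logarithmic (infinitely-sheeted) branch point; the remaining terms are analytic or single-valued there.

The point is a logarithmic branch point.


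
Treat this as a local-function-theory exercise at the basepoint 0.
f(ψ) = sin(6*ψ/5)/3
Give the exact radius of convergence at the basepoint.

The radius of convergence is infinite.

The factor sin(6*ψ/5) is entire and contributes no finite singular point.
The polynomial part has no poles.
No finite singular points: the Taylor series at 0 converges everywhere.
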